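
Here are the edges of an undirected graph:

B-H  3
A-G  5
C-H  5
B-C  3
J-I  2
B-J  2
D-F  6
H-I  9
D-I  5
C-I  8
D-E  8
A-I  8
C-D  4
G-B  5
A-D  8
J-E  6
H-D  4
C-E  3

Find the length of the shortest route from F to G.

Candidate routes:
F–D–A–G: 6+8+5 = 19
F–D–C–B–G: 6+4+3+5 = 18
Cheapest is F–D–C–B–G at 18.

18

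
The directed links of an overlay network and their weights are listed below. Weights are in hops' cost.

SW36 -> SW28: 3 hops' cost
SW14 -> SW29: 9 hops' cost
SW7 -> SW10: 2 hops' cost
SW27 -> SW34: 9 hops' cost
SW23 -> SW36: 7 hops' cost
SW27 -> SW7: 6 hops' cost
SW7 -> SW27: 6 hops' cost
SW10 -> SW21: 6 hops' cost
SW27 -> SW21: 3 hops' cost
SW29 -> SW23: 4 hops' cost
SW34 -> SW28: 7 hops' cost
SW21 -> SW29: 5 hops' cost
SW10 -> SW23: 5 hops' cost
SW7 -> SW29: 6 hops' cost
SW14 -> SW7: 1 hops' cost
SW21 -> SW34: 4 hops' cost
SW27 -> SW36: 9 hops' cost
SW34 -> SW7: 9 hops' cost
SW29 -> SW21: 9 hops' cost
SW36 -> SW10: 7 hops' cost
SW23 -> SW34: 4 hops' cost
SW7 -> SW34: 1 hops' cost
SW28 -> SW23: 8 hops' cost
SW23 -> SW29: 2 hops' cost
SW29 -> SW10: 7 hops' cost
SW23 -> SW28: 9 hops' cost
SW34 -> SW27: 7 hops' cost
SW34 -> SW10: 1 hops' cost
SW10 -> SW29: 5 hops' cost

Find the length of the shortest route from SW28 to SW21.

Shortest distances from SW28:
SW28: 0
SW23: 8  (via SW28)
SW29: 10  (via SW23)
SW34: 12  (via SW23)
SW10: 13  (via SW34)
SW36: 15  (via SW23)
SW27: 19  (via SW34)
SW21: 19  (via SW29)
Shortest route: SW28–SW23–SW29–SW21 = 19 hops' cost.

19 hops' cost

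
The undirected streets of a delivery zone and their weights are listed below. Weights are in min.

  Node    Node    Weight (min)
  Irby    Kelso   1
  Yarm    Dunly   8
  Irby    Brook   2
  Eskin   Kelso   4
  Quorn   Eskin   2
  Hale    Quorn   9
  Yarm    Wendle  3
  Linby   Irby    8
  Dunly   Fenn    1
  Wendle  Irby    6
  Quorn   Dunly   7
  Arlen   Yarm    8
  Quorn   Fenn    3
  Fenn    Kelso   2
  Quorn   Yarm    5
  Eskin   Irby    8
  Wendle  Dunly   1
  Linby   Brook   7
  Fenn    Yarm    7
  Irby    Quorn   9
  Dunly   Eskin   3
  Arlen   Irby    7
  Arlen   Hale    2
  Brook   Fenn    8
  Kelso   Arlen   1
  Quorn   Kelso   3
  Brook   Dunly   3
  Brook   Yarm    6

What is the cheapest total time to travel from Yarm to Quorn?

Settle nodes by increasing distance from Yarm:
Yarm: 0
Wendle: 3  (via Yarm)
Dunly: 4  (via Wendle)
Quorn: 5  (via Yarm)
Shortest route: Yarm → Quorn = 5 min.

5 min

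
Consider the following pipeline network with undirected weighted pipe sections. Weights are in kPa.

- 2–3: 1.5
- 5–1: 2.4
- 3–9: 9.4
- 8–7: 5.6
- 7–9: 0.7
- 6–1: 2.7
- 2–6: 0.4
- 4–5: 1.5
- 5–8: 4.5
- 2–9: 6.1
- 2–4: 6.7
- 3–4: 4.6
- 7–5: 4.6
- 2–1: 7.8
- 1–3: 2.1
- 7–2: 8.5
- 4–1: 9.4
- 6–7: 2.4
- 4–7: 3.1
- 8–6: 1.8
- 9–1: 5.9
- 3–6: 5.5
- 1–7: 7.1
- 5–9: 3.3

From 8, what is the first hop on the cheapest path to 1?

Enumerating some paths:
8–6–1: 1.8+2.7 = 4.5
8–5–1: 4.5+2.4 = 6.9
8–6–2–3–1: 1.8+0.4+1.5+2.1 = 5.8
8–6–3–1: 1.8+5.5+2.1 = 9.4
Cheapest is 8–6–1 at 4.5 kPa.
So from 8 the first move is to 6.

6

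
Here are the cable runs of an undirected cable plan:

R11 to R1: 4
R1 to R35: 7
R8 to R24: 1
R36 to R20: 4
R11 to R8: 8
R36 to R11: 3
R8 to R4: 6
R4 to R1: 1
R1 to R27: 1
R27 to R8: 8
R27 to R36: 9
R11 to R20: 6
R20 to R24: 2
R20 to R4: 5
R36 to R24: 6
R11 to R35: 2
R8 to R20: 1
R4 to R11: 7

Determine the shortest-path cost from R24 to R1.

8

Running Dijkstra from R24:
R24: 0
R8: 1  (via R24)
R20: 2  (via R24)
R36: 6  (via R24)
R4: 7  (via R8)
R11: 8  (via R20)
R1: 8  (via R4)
Shortest route: R24–R8–R4–R1 = 8.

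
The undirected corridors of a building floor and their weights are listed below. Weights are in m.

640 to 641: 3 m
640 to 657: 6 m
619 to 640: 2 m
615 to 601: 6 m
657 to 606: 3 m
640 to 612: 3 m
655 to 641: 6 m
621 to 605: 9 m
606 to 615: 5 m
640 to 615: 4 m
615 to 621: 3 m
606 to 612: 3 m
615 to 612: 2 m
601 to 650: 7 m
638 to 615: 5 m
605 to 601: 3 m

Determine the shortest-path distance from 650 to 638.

Compare a few routes:
650 - 601 - 615 - 638: 7+6+5 = 18
650 - 601 - 605 - 621 - 615 - 638: 7+3+9+3+5 = 27
Cheapest is 650 - 601 - 615 - 638 at 18 m.

18 m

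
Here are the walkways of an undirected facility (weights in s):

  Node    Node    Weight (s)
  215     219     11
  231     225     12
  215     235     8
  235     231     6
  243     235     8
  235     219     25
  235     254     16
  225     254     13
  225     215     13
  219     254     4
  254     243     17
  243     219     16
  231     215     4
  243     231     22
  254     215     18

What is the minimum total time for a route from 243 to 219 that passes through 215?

27 s

Shortest 243→215: 243–235–215 = 16
Best 215 to 219: 215–219 costing 11
Total via 215: 16 + 11 = 27 s.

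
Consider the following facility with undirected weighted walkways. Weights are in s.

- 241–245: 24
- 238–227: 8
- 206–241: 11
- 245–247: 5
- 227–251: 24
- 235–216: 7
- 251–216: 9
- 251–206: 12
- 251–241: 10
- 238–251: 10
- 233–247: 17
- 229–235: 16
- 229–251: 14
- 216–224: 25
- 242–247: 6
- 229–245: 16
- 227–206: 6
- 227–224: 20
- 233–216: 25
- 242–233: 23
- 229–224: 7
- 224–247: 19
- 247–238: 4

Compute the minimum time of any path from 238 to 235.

26 s

Shortest distances from 238:
238: 0
247: 4  (via 238)
227: 8  (via 238)
245: 9  (via 247)
242: 10  (via 247)
251: 10  (via 238)
206: 14  (via 227)
216: 19  (via 251)
241: 20  (via 251)
233: 21  (via 247)
224: 23  (via 247)
229: 24  (via 251)
235: 26  (via 216)
Shortest route: 238–251–216–235 = 26 s.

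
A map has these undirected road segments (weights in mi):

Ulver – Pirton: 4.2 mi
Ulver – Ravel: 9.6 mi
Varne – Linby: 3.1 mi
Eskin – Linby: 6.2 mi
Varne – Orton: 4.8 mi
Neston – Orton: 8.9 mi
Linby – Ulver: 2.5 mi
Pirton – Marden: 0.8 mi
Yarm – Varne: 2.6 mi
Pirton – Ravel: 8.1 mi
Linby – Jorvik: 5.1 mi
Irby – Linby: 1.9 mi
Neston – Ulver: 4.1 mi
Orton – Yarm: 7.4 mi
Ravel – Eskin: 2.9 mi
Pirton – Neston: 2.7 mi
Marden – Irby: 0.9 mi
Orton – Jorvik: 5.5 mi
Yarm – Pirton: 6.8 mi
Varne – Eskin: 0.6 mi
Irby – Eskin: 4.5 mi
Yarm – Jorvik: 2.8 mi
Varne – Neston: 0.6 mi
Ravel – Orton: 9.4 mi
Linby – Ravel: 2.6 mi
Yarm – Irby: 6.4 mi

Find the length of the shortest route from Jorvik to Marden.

Settle nodes by increasing distance from Jorvik:
Jorvik: 0
Yarm: 2.8  (via Jorvik)
Linby: 5.1  (via Jorvik)
Varne: 5.4  (via Yarm)
Orton: 5.5  (via Jorvik)
Eskin: 6  (via Varne)
Neston: 6  (via Varne)
Irby: 7  (via Linby)
Ulver: 7.6  (via Linby)
Ravel: 7.7  (via Linby)
Marden: 7.9  (via Irby)
Shortest route: Jorvik–Linby–Irby–Marden = 7.9 mi.

7.9 mi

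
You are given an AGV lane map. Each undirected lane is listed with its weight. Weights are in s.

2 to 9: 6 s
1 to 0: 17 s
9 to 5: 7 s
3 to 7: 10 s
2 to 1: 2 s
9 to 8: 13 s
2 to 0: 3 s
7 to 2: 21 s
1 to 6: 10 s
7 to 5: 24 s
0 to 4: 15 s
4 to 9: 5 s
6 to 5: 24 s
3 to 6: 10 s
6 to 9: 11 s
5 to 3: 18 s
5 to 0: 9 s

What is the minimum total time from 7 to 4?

Enumerating some paths:
7–5–9–4: 24+7+5 = 36
7–3–6–9–4: 10+10+11+5 = 36
7–2–9–4: 21+6+5 = 32
The minimum is 32 s via 7–2–9–4.

32 s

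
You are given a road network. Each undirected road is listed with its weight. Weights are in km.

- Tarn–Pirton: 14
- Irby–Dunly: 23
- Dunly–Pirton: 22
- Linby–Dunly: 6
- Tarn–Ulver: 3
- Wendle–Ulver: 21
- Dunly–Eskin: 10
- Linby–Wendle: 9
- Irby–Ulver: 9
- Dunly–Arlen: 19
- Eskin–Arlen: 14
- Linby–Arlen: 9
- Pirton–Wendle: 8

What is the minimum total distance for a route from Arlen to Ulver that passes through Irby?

47 km

Shortest Arlen→Irby: Arlen–Linby–Dunly–Irby = 38
Shortest Irby→Ulver: Irby–Ulver = 9
Total via Irby: 38 + 9 = 47 km.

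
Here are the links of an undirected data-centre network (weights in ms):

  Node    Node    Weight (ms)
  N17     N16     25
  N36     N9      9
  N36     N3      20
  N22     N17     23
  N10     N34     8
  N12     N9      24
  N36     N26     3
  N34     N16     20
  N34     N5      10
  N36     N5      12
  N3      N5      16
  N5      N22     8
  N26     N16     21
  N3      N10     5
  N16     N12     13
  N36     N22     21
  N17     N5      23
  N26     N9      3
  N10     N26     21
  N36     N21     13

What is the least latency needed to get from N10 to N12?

Shortest distances from N10:
N10: 0
N3: 5  (via N10)
N34: 8  (via N10)
N5: 18  (via N34)
N26: 21  (via N10)
N36: 24  (via N26)
N9: 24  (via N26)
N22: 26  (via N5)
N16: 28  (via N34)
N21: 37  (via N36)
N12: 41  (via N16)
Shortest route: N10 → N34 → N16 → N12 = 41 ms.

41 ms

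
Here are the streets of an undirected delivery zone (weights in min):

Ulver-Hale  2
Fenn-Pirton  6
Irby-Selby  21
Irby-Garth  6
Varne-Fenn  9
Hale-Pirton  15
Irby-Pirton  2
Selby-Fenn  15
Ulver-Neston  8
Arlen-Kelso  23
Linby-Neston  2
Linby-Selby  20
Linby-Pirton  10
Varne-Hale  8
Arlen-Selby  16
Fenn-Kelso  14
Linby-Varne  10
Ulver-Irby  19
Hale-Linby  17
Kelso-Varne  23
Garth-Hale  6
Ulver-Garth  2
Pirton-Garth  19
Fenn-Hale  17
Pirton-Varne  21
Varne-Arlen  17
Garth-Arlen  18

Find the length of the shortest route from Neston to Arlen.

Shortest distances from Neston:
Neston: 0
Linby: 2  (via Neston)
Ulver: 8  (via Neston)
Hale: 10  (via Ulver)
Garth: 10  (via Ulver)
Varne: 12  (via Linby)
Pirton: 12  (via Linby)
Irby: 14  (via Pirton)
Fenn: 18  (via Pirton)
Selby: 22  (via Linby)
Arlen: 28  (via Garth)
Shortest route: Neston–Ulver–Garth–Arlen = 28 min.

28 min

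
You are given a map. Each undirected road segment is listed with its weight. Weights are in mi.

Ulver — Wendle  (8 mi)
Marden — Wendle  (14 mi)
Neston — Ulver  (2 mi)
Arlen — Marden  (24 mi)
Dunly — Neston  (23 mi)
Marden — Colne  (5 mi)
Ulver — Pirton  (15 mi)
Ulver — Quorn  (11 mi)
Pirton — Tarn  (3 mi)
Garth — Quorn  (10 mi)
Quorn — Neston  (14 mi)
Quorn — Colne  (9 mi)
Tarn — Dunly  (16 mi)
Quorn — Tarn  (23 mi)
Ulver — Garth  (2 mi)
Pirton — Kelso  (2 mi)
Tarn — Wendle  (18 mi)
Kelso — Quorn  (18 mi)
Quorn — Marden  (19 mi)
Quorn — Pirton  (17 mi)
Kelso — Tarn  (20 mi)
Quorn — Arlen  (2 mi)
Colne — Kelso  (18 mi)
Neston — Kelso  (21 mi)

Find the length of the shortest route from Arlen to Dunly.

Running Dijkstra from Arlen:
Arlen: 0
Quorn: 2  (via Arlen)
Colne: 11  (via Quorn)
Garth: 12  (via Quorn)
Ulver: 13  (via Quorn)
Neston: 15  (via Ulver)
Marden: 16  (via Colne)
Pirton: 19  (via Quorn)
Kelso: 20  (via Quorn)
Wendle: 21  (via Ulver)
Tarn: 22  (via Pirton)
Dunly: 38  (via Neston)
Shortest route: Arlen → Quorn → Ulver → Neston → Dunly = 38 mi.

38 mi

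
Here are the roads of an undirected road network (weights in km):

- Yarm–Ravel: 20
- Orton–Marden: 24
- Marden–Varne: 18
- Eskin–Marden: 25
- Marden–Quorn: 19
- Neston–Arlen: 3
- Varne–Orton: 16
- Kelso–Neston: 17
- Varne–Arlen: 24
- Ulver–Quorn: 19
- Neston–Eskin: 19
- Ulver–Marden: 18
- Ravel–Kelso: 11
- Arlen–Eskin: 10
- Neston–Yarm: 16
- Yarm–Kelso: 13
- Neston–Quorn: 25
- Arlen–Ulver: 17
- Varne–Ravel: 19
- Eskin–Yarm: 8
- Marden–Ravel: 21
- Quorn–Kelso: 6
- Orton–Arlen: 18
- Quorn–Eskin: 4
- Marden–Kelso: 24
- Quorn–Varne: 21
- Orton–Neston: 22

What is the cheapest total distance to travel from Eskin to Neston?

Compare a few routes:
Eskin - Neston: 19 = 19
Eskin - Arlen - Neston: 10+3 = 13
Cheapest is Eskin - Arlen - Neston at 13 km.

13 km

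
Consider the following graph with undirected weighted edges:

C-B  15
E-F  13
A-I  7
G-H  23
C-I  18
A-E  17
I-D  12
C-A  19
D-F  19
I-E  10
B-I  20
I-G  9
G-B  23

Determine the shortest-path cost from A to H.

Settle nodes by increasing distance from A:
A: 0
I: 7  (via A)
G: 16  (via I)
E: 17  (via A)
C: 19  (via A)
D: 19  (via I)
B: 27  (via I)
F: 30  (via E)
H: 39  (via G)
Shortest route: A → I → G → H = 39.

39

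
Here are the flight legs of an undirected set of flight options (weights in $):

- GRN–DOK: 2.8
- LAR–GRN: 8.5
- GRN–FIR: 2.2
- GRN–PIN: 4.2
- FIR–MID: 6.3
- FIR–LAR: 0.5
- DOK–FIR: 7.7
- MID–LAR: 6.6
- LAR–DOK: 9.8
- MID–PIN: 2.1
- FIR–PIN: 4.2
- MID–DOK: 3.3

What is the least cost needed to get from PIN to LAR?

Compare a few routes:
PIN–FIR–LAR: 4.2+0.5 = 4.7
PIN–MID–FIR–LAR: 2.1+6.3+0.5 = 8.9
PIN–MID–LAR: 2.1+6.6 = 8.7
PIN–GRN–FIR–LAR: 4.2+2.2+0.5 = 6.9
Cheapest is PIN–FIR–LAR at $4.7.

$4.7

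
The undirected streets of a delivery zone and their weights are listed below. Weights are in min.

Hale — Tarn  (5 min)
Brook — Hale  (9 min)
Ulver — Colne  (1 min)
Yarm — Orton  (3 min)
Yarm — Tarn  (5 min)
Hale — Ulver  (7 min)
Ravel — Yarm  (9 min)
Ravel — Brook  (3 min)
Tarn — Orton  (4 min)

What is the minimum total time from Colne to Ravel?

20 min

Enumerating some paths:
Colne - Ulver - Hale - Brook - Ravel: 1+7+9+3 = 20
Colne - Ulver - Hale - Tarn - Yarm - Ravel: 1+7+5+5+9 = 27
Cheapest is Colne - Ulver - Hale - Brook - Ravel at 20 min.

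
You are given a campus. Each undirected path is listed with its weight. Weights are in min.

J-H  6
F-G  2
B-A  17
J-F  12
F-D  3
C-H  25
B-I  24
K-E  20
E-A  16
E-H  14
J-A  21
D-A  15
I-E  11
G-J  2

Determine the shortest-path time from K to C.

59 min

Candidate routes:
K–E–H–C: 20+14+25 = 59
K–E–A–J–H–C: 20+16+21+6+25 = 88
Cheapest is K–E–H–C at 59 min.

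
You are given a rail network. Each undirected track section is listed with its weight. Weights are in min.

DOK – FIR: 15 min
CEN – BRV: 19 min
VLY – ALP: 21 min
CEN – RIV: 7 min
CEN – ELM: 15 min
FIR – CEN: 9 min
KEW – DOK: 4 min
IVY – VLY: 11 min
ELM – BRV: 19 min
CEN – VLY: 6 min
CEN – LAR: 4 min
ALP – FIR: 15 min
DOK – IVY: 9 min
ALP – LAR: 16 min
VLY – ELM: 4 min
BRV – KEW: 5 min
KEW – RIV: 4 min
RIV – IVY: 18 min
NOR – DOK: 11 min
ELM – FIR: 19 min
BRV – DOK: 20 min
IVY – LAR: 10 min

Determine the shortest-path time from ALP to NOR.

41 min

Settle nodes by increasing distance from ALP:
ALP: 0
FIR: 15  (via ALP)
LAR: 16  (via ALP)
CEN: 20  (via LAR)
VLY: 21  (via ALP)
ELM: 25  (via VLY)
IVY: 26  (via LAR)
RIV: 27  (via CEN)
DOK: 30  (via FIR)
KEW: 31  (via RIV)
BRV: 36  (via KEW)
NOR: 41  (via DOK)
Shortest route: ALP → FIR → DOK → NOR = 41 min.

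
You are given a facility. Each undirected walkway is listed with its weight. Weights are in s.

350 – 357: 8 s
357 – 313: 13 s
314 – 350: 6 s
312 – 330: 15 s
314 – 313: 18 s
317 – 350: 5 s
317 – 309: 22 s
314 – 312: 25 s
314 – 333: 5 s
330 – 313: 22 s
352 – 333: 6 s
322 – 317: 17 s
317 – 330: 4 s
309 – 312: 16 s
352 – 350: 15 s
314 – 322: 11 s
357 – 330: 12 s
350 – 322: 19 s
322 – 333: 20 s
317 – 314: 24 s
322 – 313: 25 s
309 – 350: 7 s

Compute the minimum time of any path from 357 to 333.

Enumerating some paths:
357–350–352–333: 8+15+6 = 29
357–350–314–333: 8+6+5 = 19
The minimum is 19 s via 357–350–314–333.

19 s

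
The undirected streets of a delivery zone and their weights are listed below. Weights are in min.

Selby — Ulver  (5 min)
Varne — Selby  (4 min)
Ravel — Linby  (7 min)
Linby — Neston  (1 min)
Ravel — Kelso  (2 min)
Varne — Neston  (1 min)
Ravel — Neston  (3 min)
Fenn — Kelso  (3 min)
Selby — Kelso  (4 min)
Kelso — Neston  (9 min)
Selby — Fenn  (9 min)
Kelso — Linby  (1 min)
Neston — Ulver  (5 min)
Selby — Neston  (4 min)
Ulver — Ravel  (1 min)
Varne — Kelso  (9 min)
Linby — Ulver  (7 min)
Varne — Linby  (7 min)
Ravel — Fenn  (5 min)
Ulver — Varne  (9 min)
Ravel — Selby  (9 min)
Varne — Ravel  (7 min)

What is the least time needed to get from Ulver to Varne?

5 min

Enumerating some paths:
Ulver - Ravel - Varne: 1+7 = 8
Ulver - Neston - Varne: 5+1 = 6
Ulver - Ravel - Kelso - Linby - Neston - Varne: 1+2+1+1+1 = 6
Ulver - Ravel - Neston - Varne: 1+3+1 = 5
Cheapest is Ulver - Ravel - Neston - Varne at 5 min.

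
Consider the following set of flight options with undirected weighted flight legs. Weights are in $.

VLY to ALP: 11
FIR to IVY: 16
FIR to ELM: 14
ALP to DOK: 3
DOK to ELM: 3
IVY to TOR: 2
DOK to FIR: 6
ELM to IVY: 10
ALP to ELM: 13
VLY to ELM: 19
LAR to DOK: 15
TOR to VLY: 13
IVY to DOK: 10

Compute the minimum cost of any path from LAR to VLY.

$29

Compare a few routes:
LAR - DOK - ELM - ALP - VLY: 15+3+13+11 = 42
LAR - DOK - ELM - VLY: 15+3+19 = 37
LAR - DOK - ALP - VLY: 15+3+11 = 29
LAR - DOK - IVY - TOR - VLY: 15+10+2+13 = 40
Cheapest is LAR - DOK - ALP - VLY at $29.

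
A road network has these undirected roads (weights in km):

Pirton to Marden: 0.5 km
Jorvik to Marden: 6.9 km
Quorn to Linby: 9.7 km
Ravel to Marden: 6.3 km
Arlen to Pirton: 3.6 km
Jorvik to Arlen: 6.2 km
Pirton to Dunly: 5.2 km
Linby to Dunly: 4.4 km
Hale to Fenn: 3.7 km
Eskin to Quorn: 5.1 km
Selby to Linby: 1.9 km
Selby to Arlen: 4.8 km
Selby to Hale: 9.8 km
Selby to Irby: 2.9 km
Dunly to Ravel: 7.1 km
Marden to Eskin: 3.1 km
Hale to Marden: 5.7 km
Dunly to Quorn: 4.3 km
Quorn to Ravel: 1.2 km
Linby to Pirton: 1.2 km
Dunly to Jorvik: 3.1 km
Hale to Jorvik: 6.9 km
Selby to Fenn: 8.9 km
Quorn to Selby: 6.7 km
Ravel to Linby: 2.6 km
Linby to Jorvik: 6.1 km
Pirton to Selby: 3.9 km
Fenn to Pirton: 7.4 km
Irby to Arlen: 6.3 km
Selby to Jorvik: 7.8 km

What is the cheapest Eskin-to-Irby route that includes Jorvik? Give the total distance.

Best Eskin to Jorvik: Eskin → Marden → Jorvik costing 10
Shortest Jorvik→Irby: Jorvik → Selby → Irby = 10.7
Total via Jorvik: 10 + 10.7 = 20.7 km.

20.7 km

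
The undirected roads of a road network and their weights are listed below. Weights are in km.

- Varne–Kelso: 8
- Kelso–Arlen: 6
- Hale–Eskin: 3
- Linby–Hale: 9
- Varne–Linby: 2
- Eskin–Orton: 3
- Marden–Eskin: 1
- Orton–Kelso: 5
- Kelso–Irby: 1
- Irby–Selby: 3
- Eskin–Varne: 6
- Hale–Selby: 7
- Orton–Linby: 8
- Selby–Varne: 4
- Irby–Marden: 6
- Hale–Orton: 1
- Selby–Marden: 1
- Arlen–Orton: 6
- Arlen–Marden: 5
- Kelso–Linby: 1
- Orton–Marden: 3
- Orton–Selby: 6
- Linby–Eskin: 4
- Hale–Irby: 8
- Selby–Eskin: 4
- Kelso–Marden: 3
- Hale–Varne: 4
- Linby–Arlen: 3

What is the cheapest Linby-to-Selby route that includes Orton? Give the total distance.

10 km

Shortest Linby→Orton: Linby–Kelso–Orton = 6
Shortest Orton→Selby: Orton–Marden–Selby = 4
Total via Orton: 6 + 4 = 10 km.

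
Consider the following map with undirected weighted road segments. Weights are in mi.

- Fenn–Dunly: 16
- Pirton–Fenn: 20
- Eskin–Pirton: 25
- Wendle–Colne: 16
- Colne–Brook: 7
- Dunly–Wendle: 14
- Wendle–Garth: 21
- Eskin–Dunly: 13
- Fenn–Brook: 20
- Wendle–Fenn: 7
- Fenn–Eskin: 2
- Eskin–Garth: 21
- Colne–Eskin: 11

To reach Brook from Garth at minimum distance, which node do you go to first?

Candidate routes:
Garth–Eskin–Colne–Brook: 21+11+7 = 39
Garth–Eskin–Fenn–Brook: 21+2+20 = 43
Garth–Wendle–Colne–Brook: 21+16+7 = 44
The minimum is 39 mi via Garth–Eskin–Colne–Brook.
So from Garth the first move is to Eskin.

Eskin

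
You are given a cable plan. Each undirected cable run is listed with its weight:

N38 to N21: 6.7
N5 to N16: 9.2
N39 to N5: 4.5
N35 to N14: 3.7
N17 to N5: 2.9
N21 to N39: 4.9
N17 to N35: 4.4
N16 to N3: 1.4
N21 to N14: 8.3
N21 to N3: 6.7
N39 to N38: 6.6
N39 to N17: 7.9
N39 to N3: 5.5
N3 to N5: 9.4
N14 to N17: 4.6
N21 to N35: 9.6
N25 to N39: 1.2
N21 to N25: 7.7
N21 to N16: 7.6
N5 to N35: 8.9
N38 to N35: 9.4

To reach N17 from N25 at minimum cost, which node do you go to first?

N39

Candidate routes:
N25 - N39 - N17: 1.2+7.9 = 9.1
N25 - N39 - N5 - N17: 1.2+4.5+2.9 = 8.6
The minimum is 8.6 via N25 - N39 - N5 - N17.
So from N25 the first move is to N39.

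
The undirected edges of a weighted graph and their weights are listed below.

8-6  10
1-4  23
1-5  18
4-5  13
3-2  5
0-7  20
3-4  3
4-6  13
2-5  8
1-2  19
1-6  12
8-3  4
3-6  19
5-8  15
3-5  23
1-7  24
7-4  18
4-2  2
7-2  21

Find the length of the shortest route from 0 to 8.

Compare a few routes:
0 → 7 → 4 → 3 → 8: 20+18+3+4 = 45
0 → 7 → 4 → 2 → 3 → 8: 20+18+2+5+4 = 49
0 → 7 → 2 → 4 → 3 → 8: 20+21+2+3+4 = 50
The minimum is 45 via 0 → 7 → 4 → 3 → 8.

45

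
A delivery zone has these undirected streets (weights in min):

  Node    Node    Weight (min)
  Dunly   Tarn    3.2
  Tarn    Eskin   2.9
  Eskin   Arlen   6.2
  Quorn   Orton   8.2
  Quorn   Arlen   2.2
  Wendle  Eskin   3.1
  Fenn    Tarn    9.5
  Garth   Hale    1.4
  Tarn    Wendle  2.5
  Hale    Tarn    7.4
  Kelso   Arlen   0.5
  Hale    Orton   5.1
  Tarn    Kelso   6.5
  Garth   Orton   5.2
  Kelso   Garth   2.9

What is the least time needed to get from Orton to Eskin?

14.8 min

Settle nodes by increasing distance from Orton:
Orton: 0
Hale: 5.1  (via Orton)
Garth: 5.2  (via Orton)
Kelso: 8.1  (via Garth)
Quorn: 8.2  (via Orton)
Arlen: 8.6  (via Kelso)
Tarn: 12.5  (via Hale)
Eskin: 14.8  (via Arlen)
Shortest route: Orton–Garth–Kelso–Arlen–Eskin = 14.8 min.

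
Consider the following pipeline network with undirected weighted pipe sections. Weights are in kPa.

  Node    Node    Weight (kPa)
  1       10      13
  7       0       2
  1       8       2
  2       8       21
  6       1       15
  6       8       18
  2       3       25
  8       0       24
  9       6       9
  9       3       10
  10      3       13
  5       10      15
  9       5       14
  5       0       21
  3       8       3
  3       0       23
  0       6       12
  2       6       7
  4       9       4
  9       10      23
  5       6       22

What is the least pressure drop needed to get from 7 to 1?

28 kPa

Shortest distances from 7:
7: 0
0: 2  (via 7)
6: 14  (via 0)
2: 21  (via 6)
5: 23  (via 0)
9: 23  (via 6)
3: 25  (via 0)
8: 26  (via 0)
4: 27  (via 9)
1: 28  (via 8)
Shortest route: 7–0–8–1 = 28 kPa.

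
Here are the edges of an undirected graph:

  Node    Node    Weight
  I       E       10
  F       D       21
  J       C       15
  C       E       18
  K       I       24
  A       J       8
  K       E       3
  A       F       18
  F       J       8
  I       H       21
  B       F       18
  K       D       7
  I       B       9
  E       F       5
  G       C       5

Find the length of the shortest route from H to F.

Enumerating some paths:
H - I - E - F: 21+10+5 = 36
H - I - B - F: 21+9+18 = 48
The minimum is 36 via H - I - E - F.

36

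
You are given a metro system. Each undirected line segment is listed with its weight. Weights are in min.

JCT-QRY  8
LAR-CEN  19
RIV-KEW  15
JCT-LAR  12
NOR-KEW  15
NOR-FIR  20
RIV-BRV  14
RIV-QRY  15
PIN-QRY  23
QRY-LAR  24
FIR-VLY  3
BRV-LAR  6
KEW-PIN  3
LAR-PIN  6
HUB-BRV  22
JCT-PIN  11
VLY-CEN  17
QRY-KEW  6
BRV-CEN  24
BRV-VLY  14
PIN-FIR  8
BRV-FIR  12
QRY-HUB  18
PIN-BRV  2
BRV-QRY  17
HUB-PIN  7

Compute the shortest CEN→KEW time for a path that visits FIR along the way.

31 min

Best CEN to FIR: CEN → VLY → FIR costing 20
Shortest FIR→KEW: FIR → PIN → KEW = 11
Total via FIR: 20 + 11 = 31 min.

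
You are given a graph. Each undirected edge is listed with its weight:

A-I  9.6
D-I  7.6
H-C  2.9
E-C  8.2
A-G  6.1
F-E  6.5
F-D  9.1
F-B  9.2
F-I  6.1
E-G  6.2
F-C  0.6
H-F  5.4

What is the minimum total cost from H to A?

Settle nodes by increasing distance from H:
H: 0
C: 2.9  (via H)
F: 3.5  (via C)
I: 9.6  (via F)
E: 10  (via F)
D: 12.6  (via F)
B: 12.7  (via F)
G: 16.2  (via E)
A: 19.2  (via I)
Shortest route: H–C–F–I–A = 19.2.

19.2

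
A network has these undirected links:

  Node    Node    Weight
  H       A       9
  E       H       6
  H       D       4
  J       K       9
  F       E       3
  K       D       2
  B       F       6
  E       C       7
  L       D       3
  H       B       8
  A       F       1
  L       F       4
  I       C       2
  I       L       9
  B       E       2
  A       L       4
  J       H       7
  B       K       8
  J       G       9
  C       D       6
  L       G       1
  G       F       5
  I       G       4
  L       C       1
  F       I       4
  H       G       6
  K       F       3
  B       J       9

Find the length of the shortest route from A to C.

5

Shortest distances from A:
A: 0
F: 1  (via A)
E: 4  (via F)
K: 4  (via F)
L: 4  (via A)
C: 5  (via L)
Shortest route: A–L–C = 5.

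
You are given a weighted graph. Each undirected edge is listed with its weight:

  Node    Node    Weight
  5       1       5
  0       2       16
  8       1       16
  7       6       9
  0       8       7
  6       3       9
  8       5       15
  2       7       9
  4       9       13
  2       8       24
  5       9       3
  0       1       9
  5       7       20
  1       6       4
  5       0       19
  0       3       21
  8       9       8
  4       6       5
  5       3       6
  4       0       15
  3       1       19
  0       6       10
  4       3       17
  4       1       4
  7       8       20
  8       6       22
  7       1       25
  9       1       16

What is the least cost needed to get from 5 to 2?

Settle nodes by increasing distance from 5:
5: 0
9: 3  (via 5)
1: 5  (via 5)
3: 6  (via 5)
4: 9  (via 1)
6: 9  (via 1)
8: 11  (via 9)
0: 14  (via 1)
7: 18  (via 6)
2: 27  (via 7)
Shortest route: 5–1–6–7–2 = 27.

27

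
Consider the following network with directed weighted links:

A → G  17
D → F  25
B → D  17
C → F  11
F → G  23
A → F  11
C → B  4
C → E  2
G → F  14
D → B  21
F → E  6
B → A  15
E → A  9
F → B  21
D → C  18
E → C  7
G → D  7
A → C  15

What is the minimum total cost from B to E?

32

Shortest distances from B:
B: 0
A: 15  (via B)
D: 17  (via B)
F: 26  (via A)
C: 30  (via A)
E: 32  (via F)
Shortest route: B–A–F–E = 32.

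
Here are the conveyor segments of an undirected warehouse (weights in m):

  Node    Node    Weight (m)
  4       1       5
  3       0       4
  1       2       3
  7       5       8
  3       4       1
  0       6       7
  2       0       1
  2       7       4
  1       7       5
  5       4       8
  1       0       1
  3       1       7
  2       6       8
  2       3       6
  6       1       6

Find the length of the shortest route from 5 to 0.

13 m

Shortest distances from 5:
5: 0
4: 8  (via 5)
7: 8  (via 5)
3: 9  (via 4)
2: 12  (via 7)
0: 13  (via 3)
Shortest route: 5 → 4 → 3 → 0 = 13 m.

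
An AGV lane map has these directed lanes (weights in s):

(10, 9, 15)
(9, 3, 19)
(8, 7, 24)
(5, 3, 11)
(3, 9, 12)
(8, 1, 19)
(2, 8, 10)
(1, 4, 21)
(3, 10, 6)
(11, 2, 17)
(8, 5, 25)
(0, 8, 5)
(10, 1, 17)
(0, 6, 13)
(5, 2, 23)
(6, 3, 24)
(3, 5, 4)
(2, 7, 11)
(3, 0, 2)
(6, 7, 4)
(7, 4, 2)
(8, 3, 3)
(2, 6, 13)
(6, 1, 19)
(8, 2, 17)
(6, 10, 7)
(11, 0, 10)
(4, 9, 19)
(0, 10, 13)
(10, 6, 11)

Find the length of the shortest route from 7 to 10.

Running Dijkstra from 7:
7: 0
4: 2  (via 7)
9: 21  (via 4)
3: 40  (via 9)
0: 42  (via 3)
5: 44  (via 3)
10: 46  (via 3)
Shortest route: 7 → 4 → 9 → 3 → 10 = 46 s.

46 s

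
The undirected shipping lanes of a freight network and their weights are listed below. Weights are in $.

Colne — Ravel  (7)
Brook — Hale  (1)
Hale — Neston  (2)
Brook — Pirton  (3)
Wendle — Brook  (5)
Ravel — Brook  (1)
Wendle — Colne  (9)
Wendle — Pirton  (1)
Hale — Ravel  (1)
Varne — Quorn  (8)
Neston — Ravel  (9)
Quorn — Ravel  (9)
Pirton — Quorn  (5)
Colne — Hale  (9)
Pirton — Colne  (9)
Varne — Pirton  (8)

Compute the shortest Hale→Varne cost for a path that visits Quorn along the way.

$17

Best Hale to Quorn: Hale → Brook → Pirton → Quorn costing 9
Best Quorn to Varne: Quorn → Varne costing 8
Total via Quorn: 9 + 8 = $17.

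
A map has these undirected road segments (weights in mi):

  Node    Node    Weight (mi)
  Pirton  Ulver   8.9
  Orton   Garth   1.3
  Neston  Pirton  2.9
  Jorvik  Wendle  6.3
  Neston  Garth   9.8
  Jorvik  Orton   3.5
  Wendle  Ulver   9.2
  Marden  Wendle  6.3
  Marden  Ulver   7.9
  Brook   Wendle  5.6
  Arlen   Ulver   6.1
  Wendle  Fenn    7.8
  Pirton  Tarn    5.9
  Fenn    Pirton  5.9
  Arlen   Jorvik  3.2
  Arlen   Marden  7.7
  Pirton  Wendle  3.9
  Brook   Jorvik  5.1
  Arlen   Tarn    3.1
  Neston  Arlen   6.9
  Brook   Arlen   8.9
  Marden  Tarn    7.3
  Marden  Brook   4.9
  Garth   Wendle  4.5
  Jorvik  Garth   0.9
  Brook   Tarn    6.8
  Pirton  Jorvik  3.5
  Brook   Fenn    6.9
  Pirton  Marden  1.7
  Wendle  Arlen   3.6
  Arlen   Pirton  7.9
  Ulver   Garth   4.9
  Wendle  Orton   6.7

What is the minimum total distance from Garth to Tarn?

7.2 mi

Shortest distances from Garth:
Garth: 0
Jorvik: 0.9  (via Garth)
Orton: 1.3  (via Garth)
Arlen: 4.1  (via Jorvik)
Pirton: 4.4  (via Jorvik)
Wendle: 4.5  (via Garth)
Ulver: 4.9  (via Garth)
Brook: 6  (via Jorvik)
Marden: 6.1  (via Pirton)
Tarn: 7.2  (via Arlen)
Shortest route: Garth–Jorvik–Arlen–Tarn = 7.2 mi.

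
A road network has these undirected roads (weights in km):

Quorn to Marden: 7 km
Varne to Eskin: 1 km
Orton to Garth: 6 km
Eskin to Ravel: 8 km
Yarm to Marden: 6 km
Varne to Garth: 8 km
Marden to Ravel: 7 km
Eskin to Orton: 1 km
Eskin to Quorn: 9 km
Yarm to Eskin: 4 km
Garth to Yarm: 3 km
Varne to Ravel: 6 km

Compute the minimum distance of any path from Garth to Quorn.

16 km

Settle nodes by increasing distance from Garth:
Garth: 0
Yarm: 3  (via Garth)
Orton: 6  (via Garth)
Eskin: 7  (via Yarm)
Varne: 8  (via Garth)
Marden: 9  (via Yarm)
Ravel: 14  (via Varne)
Quorn: 16  (via Eskin)
Shortest route: Garth–Yarm–Eskin–Quorn = 16 km.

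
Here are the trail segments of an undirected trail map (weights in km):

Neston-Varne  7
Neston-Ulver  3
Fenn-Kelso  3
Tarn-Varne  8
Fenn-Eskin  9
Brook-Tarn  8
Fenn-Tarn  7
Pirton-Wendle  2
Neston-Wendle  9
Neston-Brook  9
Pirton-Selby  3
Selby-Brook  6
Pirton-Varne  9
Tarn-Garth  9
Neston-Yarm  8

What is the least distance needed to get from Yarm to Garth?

32 km

Compare a few routes:
Yarm–Neston–Varne–Tarn–Garth: 8+7+8+9 = 32
Yarm–Neston–Wendle–Pirton–Selby–Brook–Tarn–Garth: 8+9+2+3+6+8+9 = 45
Yarm–Neston–Wendle–Pirton–Varne–Tarn–Garth: 8+9+2+9+8+9 = 45
Yarm–Neston–Brook–Tarn–Garth: 8+9+8+9 = 34
Cheapest is Yarm–Neston–Varne–Tarn–Garth at 32 km.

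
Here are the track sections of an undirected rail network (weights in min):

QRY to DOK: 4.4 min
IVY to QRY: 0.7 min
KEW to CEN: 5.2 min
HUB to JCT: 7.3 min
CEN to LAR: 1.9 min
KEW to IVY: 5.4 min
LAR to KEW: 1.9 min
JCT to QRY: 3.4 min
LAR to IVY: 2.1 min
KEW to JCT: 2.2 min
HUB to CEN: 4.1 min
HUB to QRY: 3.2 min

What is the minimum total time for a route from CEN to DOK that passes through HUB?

Best CEN to HUB: CEN → HUB costing 4.1
Best HUB to DOK: HUB → QRY → DOK costing 7.6
Total via HUB: 4.1 + 7.6 = 11.7 min.

11.7 min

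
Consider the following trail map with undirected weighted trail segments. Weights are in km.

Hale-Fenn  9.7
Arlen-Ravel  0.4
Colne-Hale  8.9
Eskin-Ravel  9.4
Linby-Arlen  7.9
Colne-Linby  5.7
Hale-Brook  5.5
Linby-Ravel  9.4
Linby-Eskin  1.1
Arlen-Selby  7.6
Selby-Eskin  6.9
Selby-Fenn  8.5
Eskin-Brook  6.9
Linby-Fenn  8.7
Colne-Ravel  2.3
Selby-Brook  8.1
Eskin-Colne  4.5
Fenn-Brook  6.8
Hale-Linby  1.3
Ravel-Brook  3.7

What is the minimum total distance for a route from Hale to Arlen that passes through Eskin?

9.6 km

Shortest Hale→Eskin: Hale–Linby–Eskin = 2.4
Shortest Eskin→Arlen: Eskin–Colne–Ravel–Arlen = 7.2
Total via Eskin: 2.4 + 7.2 = 9.6 km.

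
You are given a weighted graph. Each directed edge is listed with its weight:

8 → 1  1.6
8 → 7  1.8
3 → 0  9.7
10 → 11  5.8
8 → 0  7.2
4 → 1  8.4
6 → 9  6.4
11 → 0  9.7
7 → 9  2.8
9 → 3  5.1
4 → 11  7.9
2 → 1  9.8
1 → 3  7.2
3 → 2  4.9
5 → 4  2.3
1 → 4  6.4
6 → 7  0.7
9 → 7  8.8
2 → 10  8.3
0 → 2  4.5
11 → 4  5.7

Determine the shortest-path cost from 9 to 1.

19.8

Settle nodes by increasing distance from 9:
9: 0
3: 5.1  (via 9)
7: 8.8  (via 9)
2: 10  (via 3)
0: 14.8  (via 3)
10: 18.3  (via 2)
1: 19.8  (via 2)
Shortest route: 9 → 3 → 2 → 1 = 19.8.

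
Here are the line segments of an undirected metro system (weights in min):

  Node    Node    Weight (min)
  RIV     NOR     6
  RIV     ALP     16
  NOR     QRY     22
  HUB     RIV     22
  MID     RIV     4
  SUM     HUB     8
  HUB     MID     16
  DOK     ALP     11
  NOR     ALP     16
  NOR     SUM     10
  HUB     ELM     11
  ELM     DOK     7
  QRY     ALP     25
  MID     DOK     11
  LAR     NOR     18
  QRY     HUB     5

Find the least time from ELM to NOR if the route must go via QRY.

38 min

Best ELM to QRY: ELM–HUB–QRY costing 16
Shortest QRY→NOR: QRY–NOR = 22
Total via QRY: 16 + 22 = 38 min.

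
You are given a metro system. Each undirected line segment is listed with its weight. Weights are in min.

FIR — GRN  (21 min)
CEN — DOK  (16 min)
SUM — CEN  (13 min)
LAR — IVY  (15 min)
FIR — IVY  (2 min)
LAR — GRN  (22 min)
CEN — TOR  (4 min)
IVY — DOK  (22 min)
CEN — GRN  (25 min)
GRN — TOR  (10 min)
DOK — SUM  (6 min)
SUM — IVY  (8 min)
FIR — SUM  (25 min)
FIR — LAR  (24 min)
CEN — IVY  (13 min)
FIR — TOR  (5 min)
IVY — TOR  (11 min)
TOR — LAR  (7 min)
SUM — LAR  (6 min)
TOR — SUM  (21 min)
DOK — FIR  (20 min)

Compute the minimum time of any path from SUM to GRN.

Compare a few routes:
SUM → LAR → TOR → GRN: 6+7+10 = 23
SUM → IVY → FIR → TOR → GRN: 8+2+5+10 = 25
SUM → CEN → TOR → GRN: 13+4+10 = 27
Cheapest is SUM → LAR → TOR → GRN at 23 min.

23 min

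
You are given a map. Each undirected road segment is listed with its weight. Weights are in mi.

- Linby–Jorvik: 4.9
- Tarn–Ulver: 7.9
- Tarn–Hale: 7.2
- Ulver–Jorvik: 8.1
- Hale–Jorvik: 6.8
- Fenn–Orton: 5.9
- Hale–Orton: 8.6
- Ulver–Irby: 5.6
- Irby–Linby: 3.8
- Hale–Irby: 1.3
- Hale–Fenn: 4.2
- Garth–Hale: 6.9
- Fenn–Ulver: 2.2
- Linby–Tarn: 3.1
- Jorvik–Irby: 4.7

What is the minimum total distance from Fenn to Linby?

9.3 mi

Shortest distances from Fenn:
Fenn: 0
Ulver: 2.2  (via Fenn)
Hale: 4.2  (via Fenn)
Irby: 5.5  (via Hale)
Orton: 5.9  (via Fenn)
Linby: 9.3  (via Irby)
Shortest route: Fenn → Hale → Irby → Linby = 9.3 mi.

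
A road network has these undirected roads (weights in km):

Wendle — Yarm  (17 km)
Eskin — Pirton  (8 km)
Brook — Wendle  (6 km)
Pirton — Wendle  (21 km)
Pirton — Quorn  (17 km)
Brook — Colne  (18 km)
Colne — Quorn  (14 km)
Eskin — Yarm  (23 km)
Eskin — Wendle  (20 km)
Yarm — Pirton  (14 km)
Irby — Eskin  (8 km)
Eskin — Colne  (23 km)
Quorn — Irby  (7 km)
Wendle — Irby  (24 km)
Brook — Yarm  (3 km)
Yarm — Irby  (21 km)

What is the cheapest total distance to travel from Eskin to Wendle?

Enumerating some paths:
Eskin → Pirton → Wendle: 8+21 = 29
Eskin → Wendle: 20 = 20
Eskin → Pirton → Yarm → Brook → Wendle: 8+14+3+6 = 31
The minimum is 20 km via Eskin → Wendle.

20 km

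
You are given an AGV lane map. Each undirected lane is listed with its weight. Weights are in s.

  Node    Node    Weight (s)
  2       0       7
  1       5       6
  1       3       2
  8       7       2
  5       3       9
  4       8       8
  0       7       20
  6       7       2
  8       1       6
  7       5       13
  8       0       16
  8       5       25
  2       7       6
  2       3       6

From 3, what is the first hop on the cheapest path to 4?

1

Candidate routes:
3 - 2 - 7 - 8 - 4: 6+6+2+8 = 22
3 - 1 - 8 - 4: 2+6+8 = 16
The minimum is 16 s via 3 - 1 - 8 - 4.
So from 3 the first move is to 1.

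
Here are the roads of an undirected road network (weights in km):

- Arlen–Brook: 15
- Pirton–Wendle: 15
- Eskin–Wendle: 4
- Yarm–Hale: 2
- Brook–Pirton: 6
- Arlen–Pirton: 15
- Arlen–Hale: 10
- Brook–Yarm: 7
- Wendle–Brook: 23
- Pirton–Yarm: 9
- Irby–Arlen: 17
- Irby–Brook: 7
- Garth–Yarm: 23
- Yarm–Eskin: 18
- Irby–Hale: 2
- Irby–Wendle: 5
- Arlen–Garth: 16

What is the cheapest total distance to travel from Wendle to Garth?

32 km

Enumerating some paths:
Wendle - Irby - Hale - Arlen - Garth: 5+2+10+16 = 33
Wendle - Irby - Hale - Yarm - Garth: 5+2+2+23 = 32
The minimum is 32 km via Wendle - Irby - Hale - Yarm - Garth.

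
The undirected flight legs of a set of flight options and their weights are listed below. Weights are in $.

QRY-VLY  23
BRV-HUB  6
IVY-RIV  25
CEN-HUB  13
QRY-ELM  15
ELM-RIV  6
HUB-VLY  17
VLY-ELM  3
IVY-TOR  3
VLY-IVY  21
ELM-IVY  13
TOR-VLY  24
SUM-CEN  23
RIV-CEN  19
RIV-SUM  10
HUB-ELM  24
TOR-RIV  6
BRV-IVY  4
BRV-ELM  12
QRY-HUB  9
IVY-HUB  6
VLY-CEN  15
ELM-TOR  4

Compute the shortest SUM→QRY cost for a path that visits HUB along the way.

$34

Best SUM to HUB: SUM → RIV → TOR → IVY → HUB costing 25
Shortest HUB→QRY: HUB → QRY = 9
Total via HUB: 25 + 9 = $34.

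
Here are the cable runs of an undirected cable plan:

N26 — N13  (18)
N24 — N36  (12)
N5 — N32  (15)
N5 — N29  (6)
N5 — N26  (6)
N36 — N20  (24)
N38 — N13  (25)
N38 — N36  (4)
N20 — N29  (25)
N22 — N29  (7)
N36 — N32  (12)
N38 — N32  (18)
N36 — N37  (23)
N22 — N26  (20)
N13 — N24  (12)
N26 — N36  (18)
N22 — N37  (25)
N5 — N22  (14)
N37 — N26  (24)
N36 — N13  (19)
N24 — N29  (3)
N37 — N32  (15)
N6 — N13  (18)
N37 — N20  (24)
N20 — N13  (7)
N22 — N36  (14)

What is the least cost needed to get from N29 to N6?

Settle nodes by increasing distance from N29:
N29: 0
N24: 3  (via N29)
N5: 6  (via N29)
N22: 7  (via N29)
N26: 12  (via N5)
N36: 15  (via N24)
N13: 15  (via N24)
N38: 19  (via N36)
N32: 21  (via N5)
N20: 22  (via N13)
N37: 32  (via N22)
N6: 33  (via N13)
Shortest route: N29–N24–N13–N6 = 33.

33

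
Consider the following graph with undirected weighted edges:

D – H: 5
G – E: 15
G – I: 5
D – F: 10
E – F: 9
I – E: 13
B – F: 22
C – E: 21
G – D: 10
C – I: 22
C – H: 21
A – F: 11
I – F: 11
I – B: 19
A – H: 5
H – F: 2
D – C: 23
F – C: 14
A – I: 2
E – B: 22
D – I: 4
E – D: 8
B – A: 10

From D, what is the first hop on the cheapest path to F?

H

Enumerating some paths:
D - H - F: 5+2 = 7
D - I - A - H - F: 4+2+5+2 = 13
D - F: 10 = 10
Cheapest is D - H - F at 7.
So from D the first move is to H.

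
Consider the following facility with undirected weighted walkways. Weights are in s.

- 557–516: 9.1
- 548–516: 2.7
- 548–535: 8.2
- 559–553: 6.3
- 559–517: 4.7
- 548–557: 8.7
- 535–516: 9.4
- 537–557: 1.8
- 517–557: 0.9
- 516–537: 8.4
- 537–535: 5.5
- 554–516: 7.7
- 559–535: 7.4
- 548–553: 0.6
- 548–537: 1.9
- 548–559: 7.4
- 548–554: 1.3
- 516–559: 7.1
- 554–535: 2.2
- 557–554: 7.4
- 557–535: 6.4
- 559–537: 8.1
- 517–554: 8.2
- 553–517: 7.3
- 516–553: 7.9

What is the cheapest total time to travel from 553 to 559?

6.3 s

Candidate routes:
553 - 548 - 559: 0.6+7.4 = 8
553 - 559: 6.3 = 6.3
The minimum is 6.3 s via 553 - 559.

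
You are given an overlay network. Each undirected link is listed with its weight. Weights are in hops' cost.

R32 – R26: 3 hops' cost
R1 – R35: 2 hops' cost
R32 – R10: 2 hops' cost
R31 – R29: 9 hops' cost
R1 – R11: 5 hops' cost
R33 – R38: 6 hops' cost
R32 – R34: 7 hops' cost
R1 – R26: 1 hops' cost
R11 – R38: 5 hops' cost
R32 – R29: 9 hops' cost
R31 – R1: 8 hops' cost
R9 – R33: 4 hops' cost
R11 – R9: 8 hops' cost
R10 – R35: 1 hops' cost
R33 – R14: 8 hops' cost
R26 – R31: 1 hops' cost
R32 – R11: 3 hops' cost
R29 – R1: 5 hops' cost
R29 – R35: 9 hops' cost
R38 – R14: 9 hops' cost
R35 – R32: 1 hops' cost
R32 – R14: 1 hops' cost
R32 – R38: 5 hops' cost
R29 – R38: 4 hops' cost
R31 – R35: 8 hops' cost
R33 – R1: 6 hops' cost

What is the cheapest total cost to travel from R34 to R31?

Enumerating some paths:
R34–R32–R35–R1–R26–R31: 7+1+2+1+1 = 12
R34–R32–R10–R35–R1–R26–R31: 7+2+1+2+1+1 = 14
R34–R32–R26–R31: 7+3+1 = 11
R34–R32–R35–R31: 7+1+8 = 16
Cheapest is R34–R32–R26–R31 at 11 hops' cost.

11 hops' cost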